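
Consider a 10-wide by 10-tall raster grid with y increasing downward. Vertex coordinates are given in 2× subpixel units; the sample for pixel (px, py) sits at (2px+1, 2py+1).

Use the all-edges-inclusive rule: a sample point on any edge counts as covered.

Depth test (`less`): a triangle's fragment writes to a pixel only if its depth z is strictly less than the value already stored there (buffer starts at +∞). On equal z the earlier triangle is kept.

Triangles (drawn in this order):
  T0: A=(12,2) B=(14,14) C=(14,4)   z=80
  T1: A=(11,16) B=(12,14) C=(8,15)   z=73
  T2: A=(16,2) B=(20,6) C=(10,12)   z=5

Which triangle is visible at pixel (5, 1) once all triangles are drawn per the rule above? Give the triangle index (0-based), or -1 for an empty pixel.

T0:
  2·area = 20  (B↔C swapped to make it positive)
  edge (12, 2)→(14, 4): d=(2,2) inclusive
  edge (14, 4)→(14, 14): d=(0,10) inclusive
  edge (14, 14)→(12, 2): d=(-2,-12) inclusive
    (5,0)@(11, 1): e=[0,30,-10] → ·  [on edge]
    (6,1)@(13, 3): e=[0,10,10] → █  [on edge]
    (7,1)@(15, 3): e=[-4,-10,34] → ·
    (6,2)@(13, 5): e=[4,10,6] → █
    (7,2)@(15, 5): e=[0,-10,30] → ·  [on edge]
    (6,3)@(13, 7): e=[8,10,2] → █
    (7,3)@(15, 7): e=[4,-10,26] → ·
    (8,3)@(17, 7): e=[0,-30,50] → ·  [on edge]
    (6,4)@(13, 9): e=[12,10,-2] → ·
    (9,4)@(19, 9): e=[0,-50,70] → ·  [on edge]
  covered (3 px):
    · · · · · · · · · ·
    · · · · · · █ · · ·
    · · · · · · █ · · ·
    · · · · · · █ · · ·
    · · · · · · · · · ·
    · · · · · · · · · ·
    · · · · · · · · · ·
    · · · · · · · · · ·
    · · · · · · · · · ·
    · · · · · · · · · ·
T1:
  2·area = 7  (B↔C swapped to make it positive)
  edge (11, 16)→(8, 15): d=(-3,-1) inclusive
  edge (8, 15)→(12, 14): d=(4,-1) inclusive
  edge (12, 14)→(11, 16): d=(-1,2) inclusive
    (4,7)@(9, 15): e=[1,1,5] → █
    (5,7)@(11, 15): e=[3,3,1] → █
    (6,7)@(13, 15): e=[5,5,-3] → ·
    (4,8)@(9, 17): e=[-5,9,3] → ·
    (5,8)@(11, 17): e=[-3,11,-1] → ·
  covered (2 px):
    · · · · · · · · · ·
    · · · · · · · · · ·
    · · · · · · · · · ·
    · · · · · · · · · ·
    · · · · · · · · · ·
    · · · · · · · · · ·
    · · · · · · · · · ·
    · · · · █ █ · · · ·
    · · · · · · · · · ·
    · · · · · · · · · ·
T2:
  2·area = 64
  edge (16, 2)→(20, 6): d=(4,4) inclusive
  edge (20, 6)→(10, 12): d=(-10,6) inclusive
  edge (10, 12)→(16, 2): d=(6,-10) inclusive
    (7,0)@(15, 1): e=[0,80,-16] → ·  [on edge]
    (8,1)@(17, 3): e=[0,48,16] → █  [on edge]
    (9,1)@(19, 3): e=[-8,36,36] → ·
    (7,2)@(15, 5): e=[16,40,8] → █
    (9,2)@(19, 5): e=[0,16,48] → █  [on edge]
    (6,3)@(13, 7): e=[32,32,0] → █  [on edge]
    (9,3)@(19, 7): e=[8,-4,60] → ·
    (6,4)@(13, 9): e=[40,12,12] → █
    (7,4)@(15, 9): e=[32,0,32] → █  [on edge]
    (8,4)@(17, 9): e=[24,-12,52] → ·
    (5,5)@(11, 11): e=[56,4,4] → █
    (6,5)@(13, 11): e=[48,-8,24] → ·
    (2,7)@(5, 15): e=[96,0,-32] → ·  [on edge]
    (3,8)@(7, 17): e=[96,-32,0] → ·  [on edge]
  covered (10 px):
    · · · · · · · · · ·
    · · · · · · · · █ ·
    · · · · · · · █ █ █
    · · · · · · █ █ █ ·
    · · · · · · █ █ · ·
    · · · · · █ · · · ·
    · · · · · · · · · ·
    · · · · · · · · · ·
    · · · · · · · · · ·
    · · · · · · · · · ·

Z-buffer (winner per pixel, '.' = empty):
  . . . . . . . . . .
  . . . . . . 0 . 2 .
  . . . . . . 0 2 2 2
  . . . . . . 2 2 2 .
  . . . . . . 2 2 . .
  . . . . . 2 . . . .
  . . . . . . . . . .
  . . . . 1 1 . . . .
  . . . . . . . . . .
  . . . . . . . . . .

Result: -1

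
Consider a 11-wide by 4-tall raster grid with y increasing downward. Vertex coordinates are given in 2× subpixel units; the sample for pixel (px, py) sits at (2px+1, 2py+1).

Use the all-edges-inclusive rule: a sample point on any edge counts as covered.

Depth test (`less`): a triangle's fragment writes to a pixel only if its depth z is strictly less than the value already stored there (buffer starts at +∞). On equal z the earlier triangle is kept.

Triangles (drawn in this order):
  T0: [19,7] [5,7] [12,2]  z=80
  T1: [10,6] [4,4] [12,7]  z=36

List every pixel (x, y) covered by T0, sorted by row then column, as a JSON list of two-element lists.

T0:
  2·area = 70
  edge (19, 7)→(5, 7): d=(-14,0) inclusive
  edge (5, 7)→(12, 2): d=(7,-5) inclusive
  edge (12, 2)→(19, 7): d=(7,5) inclusive
    (5,1)@(11, 3): e=[56,2,12] → #
    (6,1)@(13, 3): e=[56,12,2] → #
    (7,1)@(15, 3): e=[56,22,-8] → ·
    (4,2)@(9, 5): e=[28,6,36] → #
    (7,2)@(15, 5): e=[28,36,6] → #
    (8,2)@(17, 5): e=[28,46,-4] → ·
    (0,3)@(1, 7): e=[0,-20,90] → ·  [on edge]
    (1,3)@(3, 7): e=[0,-10,80] → ·  [on edge]
    (2,3)@(5, 7): e=[0,0,70] → #  [on edge]
    (3,3)@(7, 7): e=[0,10,60] → #  [on edge]
    (4,3)@(9, 7): e=[0,20,50] → #  [on edge]
    (5,3)@(11, 7): e=[0,30,40] → #  [on edge]
    (6,3)@(13, 7): e=[0,40,30] → #  [on edge]
    (7,3)@(15, 7): e=[0,50,20] → #  [on edge]
    (8,3)@(17, 7): e=[0,60,10] → #  [on edge]
    (9,3)@(19, 7): e=[0,70,0] → #  [on edge]
    (10,3)@(21, 7): e=[0,80,-10] → ·  [on edge]
  covered (14 px):
    · · · · · · · · · · ·
    · · · · · # # · · · ·
    · · · · # # # # · · ·
    · · # # # # # # # # ·
T1:
  2·area = 2  (B↔C swapped to make it positive)
  edge (10, 6)→(12, 7): d=(2,1) inclusive
  edge (12, 7)→(4, 4): d=(-8,-3) inclusive
  edge (4, 4)→(10, 6): d=(6,2) inclusive
    (0,1)@(1, 3): e=[3,-1,0] → ·  [on edge]
    (3,2)@(7, 5): e=[1,1,0] → #  [on edge]
    (4,2)@(9, 5): e=[-1,7,-4] → ·
    (3,3)@(7, 7): e=[5,-15,12] → ·
    (6,3)@(13, 7): e=[-1,3,0] → ·  [on edge]
  covered (1 px):
    · · · · · · · · · · ·
    · · · · · · · · · · ·
    · · · # · · · · · · ·
    · · · · · · · · · · ·

Answer: [[5,1],[6,1],[4,2],[5,2],[6,2],[7,2],[2,3],[3,3],[4,3],[5,3],[6,3],[7,3],[8,3],[9,3]]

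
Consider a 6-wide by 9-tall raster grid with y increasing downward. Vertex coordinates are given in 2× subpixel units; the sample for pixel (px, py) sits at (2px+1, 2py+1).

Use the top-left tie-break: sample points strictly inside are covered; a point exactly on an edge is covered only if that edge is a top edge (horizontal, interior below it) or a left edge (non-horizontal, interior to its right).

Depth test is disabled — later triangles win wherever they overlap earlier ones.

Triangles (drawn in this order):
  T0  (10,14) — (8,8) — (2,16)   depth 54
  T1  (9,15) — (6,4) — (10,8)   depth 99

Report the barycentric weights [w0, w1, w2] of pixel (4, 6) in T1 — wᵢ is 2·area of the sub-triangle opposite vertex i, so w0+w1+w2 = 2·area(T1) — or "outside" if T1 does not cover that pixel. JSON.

T0:
  2·area = 52  (B↔C swapped to make it positive)
  edge (10, 14)→(2, 16): d=(-8,2) right/bottom  bias=-1
  edge (2, 16)→(8, 8): d=(6,-8) top-left  bias=+0
  edge (8, 8)→(10, 14): d=(2,6) right/bottom  bias=-1
    (3,2)@(7, 5): e=[78,-26,0] → ·  [on edge]
    (3,5)@(7, 11): e=[30,10,12] → #
    (4,5)@(9, 11): e=[26,26,0] → ·  [on edge]
    (2,6)@(5, 13): e=[18,6,28] → #
    (4,6)@(9, 13): e=[10,38,4] → #
    (5,6)@(11, 13): e=[6,54,-8] → ·
    (1,7)@(3, 15): e=[6,2,44] → #
    (3,7)@(7, 15): e=[-2,34,20] → ·
    (4,7)@(9, 15): e=[-6,50,8] → ·
    (1,8)@(3, 17): e=[-10,14,48] → ·
    (2,8)@(5, 17): e=[-14,30,36] → ·
    (5,8)@(11, 17): e=[-26,78,0] → ·  [on edge]
  covered (6 px):
    · · · · · ·
    · · · · · ·
    · · · · · ·
    · · · · · ·
    · · · · · ·
    · · · # · ·
    · · # # # ·
    · # # · · ·
    · · · · · ·
T1:
  2·area = 32
  edge (9, 15)→(6, 4): d=(-3,-11) top-left  bias=+0
  edge (6, 4)→(10, 8): d=(4,4) right/bottom  bias=-1
  edge (10, 8)→(9, 15): d=(-1,7) right/bottom  bias=-1
    (1,0)@(3, 1): e=[-24,0,56] → ·  [on edge]
    (5,0)@(11, 1): e=[64,-32,0] → ·  [on edge]
    (2,1)@(5, 3): e=[-8,0,40] → ·  [on edge]
    (3,2)@(7, 5): e=[8,0,24] → ·  [on edge]
    (3,3)@(7, 7): e=[2,8,22] → #
    (4,3)@(9, 7): e=[24,0,8] → ·  [on edge]
    (3,4)@(7, 9): e=[-4,16,20] → ·
    (4,4)@(9, 9): e=[18,8,6] → #
    (5,4)@(11, 9): e=[40,0,-8] → ·  [on edge]
    (4,5)@(9, 11): e=[12,16,4] → #
    (5,5)@(11, 11): e=[34,8,-10] → ·
    (4,6)@(9, 13): e=[6,24,2] → #
    (4,7)@(9, 15): e=[0,32,0] → ·  [on edge]
  covered (4 px):
    · · · · · ·
    · · · · · ·
    · · · · · ·
    · · · # · ·
    · · · · # ·
    · · · · # ·
    · · · · # ·
    · · · · · ·
    · · · · · ·

Result: [24,2,6]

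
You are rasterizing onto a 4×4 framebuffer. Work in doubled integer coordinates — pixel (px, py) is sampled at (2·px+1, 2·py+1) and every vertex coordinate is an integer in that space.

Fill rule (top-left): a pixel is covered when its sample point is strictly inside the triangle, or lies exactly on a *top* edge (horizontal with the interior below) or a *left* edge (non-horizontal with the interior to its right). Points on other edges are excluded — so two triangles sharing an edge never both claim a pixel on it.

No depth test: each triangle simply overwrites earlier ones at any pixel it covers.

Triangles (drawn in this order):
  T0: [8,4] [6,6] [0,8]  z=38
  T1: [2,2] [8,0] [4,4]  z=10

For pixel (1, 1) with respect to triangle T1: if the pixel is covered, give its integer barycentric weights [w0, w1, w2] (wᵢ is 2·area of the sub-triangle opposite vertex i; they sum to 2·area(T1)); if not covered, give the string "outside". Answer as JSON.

T0:
  2·area = 8
  edge (8, 4)→(6, 6): d=(-2,2) right/bottom  bias=-1
  edge (6, 6)→(0, 8): d=(-6,2) right/bottom  bias=-1
  edge (0, 8)→(8, 4): d=(8,-4) top-left  bias=+0
    (3,2)@(7, 5): e=[0,4,4] → ·  [on edge]
    (1,3)@(3, 7): e=[4,0,4] → ·  [on edge]
    (2,3)@(5, 7): e=[0,-4,12] → ·  [on edge]
  covered (0 px):
    · · · ·
    · · · ·
    · · · ·
    · · · ·
T1:
  2·area = 16
  edge (2, 2)→(8, 0): d=(6,-2) top-left  bias=+0
  edge (8, 0)→(4, 4): d=(-4,4) right/bottom  bias=-1
  edge (4, 4)→(2, 2): d=(-2,-2) top-left  bias=+0
    (0,0)@(1, 1): e=[-8,24,0] → ·  [on edge]
    (2,0)@(5, 1): e=[0,8,8] → #  [on edge]
    (3,0)@(7, 1): e=[4,0,12] → ·  [on edge]
    (1,1)@(3, 3): e=[8,8,0] → #  [on edge]
    (2,1)@(5, 3): e=[12,0,4] → ·  [on edge]
    (1,2)@(3, 5): e=[20,0,-4] → ·  [on edge]
    (2,2)@(5, 5): e=[24,-8,0] → ·  [on edge]
    (0,3)@(1, 7): e=[28,0,-12] → ·  [on edge]
    (3,3)@(7, 7): e=[40,-24,0] → ·  [on edge]
  covered (2 px):
    · · # ·
    · # · ·
    · · · ·
    · · · ·

Final: [8,0,8]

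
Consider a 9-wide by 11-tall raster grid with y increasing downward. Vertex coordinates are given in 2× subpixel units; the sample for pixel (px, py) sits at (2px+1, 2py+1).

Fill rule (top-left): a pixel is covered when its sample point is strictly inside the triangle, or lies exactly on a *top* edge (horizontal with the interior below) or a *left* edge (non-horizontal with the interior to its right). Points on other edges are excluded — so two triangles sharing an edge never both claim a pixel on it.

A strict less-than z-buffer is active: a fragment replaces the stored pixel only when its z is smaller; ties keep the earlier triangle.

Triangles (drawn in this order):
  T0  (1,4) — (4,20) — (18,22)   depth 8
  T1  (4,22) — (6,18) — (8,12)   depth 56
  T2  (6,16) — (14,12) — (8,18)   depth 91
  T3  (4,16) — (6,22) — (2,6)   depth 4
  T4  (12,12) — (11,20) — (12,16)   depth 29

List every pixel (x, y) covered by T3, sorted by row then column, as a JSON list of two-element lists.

T0:
  2·area = 218  (B↔C swapped to make it positive)
  edge (1, 4)→(18, 22): d=(17,18) right/bottom  bias=-1
  edge (18, 22)→(4, 20): d=(-14,-2) top-left  bias=+0
  edge (4, 20)→(1, 4): d=(-3,-16) top-left  bias=+0
    (1,3)@(3, 7): e=[15,180,23] → X
    (2,3)@(5, 7): e=[-21,184,55] → .
    (1,4)@(3, 9): e=[49,152,17] → X
    (2,4)@(5, 9): e=[13,156,49] → X
    (3,4)@(7, 9): e=[-23,160,81] → .
    (1,5)@(3, 11): e=[83,124,11] → X
    (3,5)@(7, 11): e=[11,132,75] → X
    (4,5)@(9, 11): e=[-25,136,107] → .
    (1,6)@(3, 13): e=[117,96,5] → X
    (4,6)@(9, 13): e=[9,108,101] → X
    (5,6)@(11, 13): e=[-27,112,133] → .
    (1,7)@(3, 15): e=[151,68,-1] → .
    (5,10)@(11, 21): e=[109,0,109] → X  [on edge]
  covered (29 px):
    . . . . . . . . .
    . . . . . . . . .
    . . . . . . . . .
    . X . . . . . . .
    . X X . . . . . .
    . X X X . . . . .
    . X X X X . . . .
    . . X X X X . . .
    . . X X X X X . .
    . . X X X X X X .
    . . . . . X X X X
T1:
  2·area = 4  (B↔C swapped to make it positive)
  edge (4, 22)→(8, 12): d=(4,-10) top-left  bias=+0
  edge (8, 12)→(6, 18): d=(-2,6) right/bottom  bias=-1
  edge (6, 18)→(4, 22): d=(-2,4) right/bottom  bias=-1
    (5,1)@(11, 3): e=[-6,0,10] → .  [on edge]
    (4,4)@(9, 9): e=[-2,0,6] → .  [on edge]
    (3,7)@(7, 15): e=[2,0,2] → .  [on edge]
    (2,10)@(5, 21): e=[6,0,-2] → .  [on edge]
  covered (0 px):
    . . . . . . . . .
    . . . . . . . . .
    . . . . . . . . .
    . . . . . . . . .
    . . . . . . . . .
    . . . . . . . . .
    . . . . . . . . .
    . . . . . . . . .
    . . . . . . . . .
    . . . . . . . . .
    . . . . . . . . .
T2:
  2·area = 24
  edge (6, 16)→(14, 12): d=(8,-4) top-left  bias=+0
  edge (14, 12)→(8, 18): d=(-6,6) right/bottom  bias=-1
  edge (8, 18)→(6, 16): d=(-2,-2) top-left  bias=+0
    (8,4)@(17, 9): e=[-12,0,36] → .  [on edge]
    (0,5)@(1, 11): e=[-60,84,0] → .  [on edge]
    (7,5)@(15, 11): e=[-4,0,28] → .  [on edge]
    (1,6)@(3, 13): e=[-36,60,0] → .  [on edge]
    (6,6)@(13, 13): e=[4,0,20] → .  [on edge]
    (2,7)@(5, 15): e=[-12,36,0] → .  [on edge]
    (4,7)@(9, 15): e=[4,12,8] → X
    (5,7)@(11, 15): e=[12,0,12] → .  [on edge]
    (3,8)@(7, 17): e=[12,12,0] → X  [on edge]
    (4,8)@(9, 17): e=[20,0,4] → .  [on edge]
    (3,9)@(7, 19): e=[28,0,-4] → .  [on edge]
    (4,9)@(9, 19): e=[36,-12,0] → .  [on edge]
    (2,10)@(5, 21): e=[36,0,-12] → .  [on edge]
    (5,10)@(11, 21): e=[60,-36,0] → .  [on edge]
  covered (2 px):
    . . . . . . . . .
    . . . . . . . . .
    . . . . . . . . .
    . . . . . . . . .
    . . . . . . . . .
    . . . . . . . . .
    . . . . . . . . .
    . . . . X . . . .
    . . . X . . . . .
    . . . . . . . . .
    . . . . . . . . .
T3:
  2·area = 8  (B↔C swapped to make it positive)
  edge (4, 16)→(2, 6): d=(-2,-10) top-left  bias=+0
  edge (2, 6)→(6, 22): d=(4,16) right/bottom  bias=-1
  edge (6, 22)→(4, 16): d=(-2,-6) top-left  bias=+0
    (0,0)@(1, 1): e=[0,-4,12] → .  [on edge]
    (0,3)@(1, 7): e=[-12,20,0] → .  [on edge]
    (1,5)@(3, 11): e=[0,4,4] → X  [on edge]
    (2,5)@(5, 11): e=[20,-28,16] → .
    (1,6)@(3, 13): e=[-4,12,0] → .  [on edge]
    (2,9)@(5, 19): e=[4,4,0] → X  [on edge]
    (3,9)@(7, 19): e=[24,-28,12] → .
    (2,10)@(5, 21): e=[0,12,-4] → .  [on edge]
  covered (2 px):
    . . . . . . . . .
    . . . . . . . . .
    . . . . . . . . .
    . . . . . . . . .
    . . . . . . . . .
    . X . . . . . . .
    . . . . . . . . .
    . . . . . . . . .
    . . . . . . . . .
    . . X . . . . . .
    . . . . . . . . .
T4:
  2·area = 4  (B↔C swapped to make it positive)
  edge (12, 12)→(12, 16): d=(0,4) right/bottom  bias=-1
  edge (12, 16)→(11, 20): d=(-1,4) right/bottom  bias=-1
  edge (11, 20)→(12, 12): d=(1,-8) top-left  bias=+0
  covered (0 px):
    . . . . . . . . .
    . . . . . . . . .
    . . . . . . . . .
    . . . . . . . . .
    . . . . . . . . .
    . . . . . . . . .
    . . . . . . . . .
    . . . . . . . . .
    . . . . . . . . .
    . . . . . . . . .
    . . . . . . . . .

Result: [[1,5],[2,9]]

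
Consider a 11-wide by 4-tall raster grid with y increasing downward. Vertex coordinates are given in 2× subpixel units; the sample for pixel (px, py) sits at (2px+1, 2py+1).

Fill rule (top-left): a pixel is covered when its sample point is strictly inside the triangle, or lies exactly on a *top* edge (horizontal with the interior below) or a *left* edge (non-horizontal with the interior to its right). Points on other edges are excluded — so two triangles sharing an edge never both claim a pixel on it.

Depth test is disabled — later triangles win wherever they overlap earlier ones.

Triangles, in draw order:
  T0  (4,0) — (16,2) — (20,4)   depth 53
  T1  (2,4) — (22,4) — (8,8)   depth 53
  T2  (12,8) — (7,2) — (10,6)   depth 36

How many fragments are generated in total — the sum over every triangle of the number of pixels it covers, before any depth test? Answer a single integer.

T0:
  2·area = 16
  edge (4, 0)→(16, 2): d=(12,2) right/bottom  bias=-1
  edge (16, 2)→(20, 4): d=(4,2) right/bottom  bias=-1
  edge (20, 4)→(4, 0): d=(-16,-4) top-left  bias=+0
    (4,0)@(9, 1): e=[2,10,4] → #
    (5,0)@(11, 1): e=[-2,6,12] → ·
    (4,1)@(9, 3): e=[26,18,-28] → ·
    (8,1)@(17, 3): e=[10,2,4] → #
    (9,1)@(19, 3): e=[6,-2,12] → ·
    (8,2)@(17, 5): e=[34,10,-28] → ·
  covered (2 px):
    · · · · # · · · · · ·
    · · · · · · · · # · ·
    · · · · · · · · · · ·
    · · · · · · · · · · ·
T1:
  2·area = 80
  edge (2, 4)→(22, 4): d=(20,0) top-left  bias=+0
  edge (22, 4)→(8, 8): d=(-14,4) right/bottom  bias=-1
  edge (8, 8)→(2, 4): d=(-6,-4) top-left  bias=+0
    (2,2)@(5, 5): e=[20,54,6] → #
    (3,2)@(7, 5): e=[20,46,14] → #
    (4,2)@(9, 5): e=[20,38,22] → #
    (5,2)@(11, 5): e=[20,30,30] → #
    (6,2)@(13, 5): e=[20,22,38] → #
    (7,2)@(15, 5): e=[20,14,46] → #
    (8,2)@(17, 5): e=[20,6,54] → #
    (9,2)@(19, 5): e=[20,-2,62] → ·
    (2,3)@(5, 7): e=[60,26,-6] → ·
    (3,3)@(7, 7): e=[60,18,2] → #
    (6,3)@(13, 7): e=[60,-6,26] → ·
    (7,3)@(15, 7): e=[60,-14,34] → ·
  covered (10 px):
    · · · · · · · · · · ·
    · · · · · · · · · · ·
    · · # # # # # # # · ·
    · · · # # # · · · · ·
T2:
  2·area = 2  (B↔C swapped to make it positive)
  edge (12, 8)→(10, 6): d=(-2,-2) top-left  bias=+0
  edge (10, 6)→(7, 2): d=(-3,-4) top-left  bias=+0
  edge (7, 2)→(12, 8): d=(5,6) right/bottom  bias=-1
    (2,0)@(5, 1): e=[0,-5,7] → ·  [on edge]
    (3,1)@(7, 3): e=[0,-3,5] → ·  [on edge]
    (4,2)@(9, 5): e=[0,-1,3] → ·  [on edge]
    (5,3)@(11, 7): e=[0,1,1] → #  [on edge]
    (6,3)@(13, 7): e=[4,9,-11] → ·
  covered (1 px):
    · · · · · · · · · · ·
    · · · · · · · · · · ·
    · · · · · · · · · · ·
    · · · · · # · · · · ·

Final: 13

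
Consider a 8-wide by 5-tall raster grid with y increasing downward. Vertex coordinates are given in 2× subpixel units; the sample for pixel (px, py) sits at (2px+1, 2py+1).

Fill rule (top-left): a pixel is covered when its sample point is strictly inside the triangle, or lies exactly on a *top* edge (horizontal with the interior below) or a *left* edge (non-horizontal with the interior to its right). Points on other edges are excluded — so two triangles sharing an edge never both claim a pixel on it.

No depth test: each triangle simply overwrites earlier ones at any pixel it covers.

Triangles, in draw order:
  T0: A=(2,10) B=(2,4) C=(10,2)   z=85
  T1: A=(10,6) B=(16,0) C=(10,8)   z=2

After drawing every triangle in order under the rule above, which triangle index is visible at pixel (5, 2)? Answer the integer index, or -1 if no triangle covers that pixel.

T0:
  2·area = 48
  edge (2, 10)→(2, 4): d=(0,-6) top-left  bias=+0
  edge (2, 4)→(10, 2): d=(8,-2) top-left  bias=+0
  edge (10, 2)→(2, 10): d=(-8,8) right/bottom  bias=-1
    (5,0)@(11, 1): e=[54,-6,0] → ·  [on edge]
    (3,1)@(7, 3): e=[30,2,16] → #
    (4,1)@(9, 3): e=[42,6,0] → ·  [on edge]
    (1,2)@(3, 5): e=[6,10,32] → #
    (2,2)@(5, 5): e=[18,14,16] → #
    (3,2)@(7, 5): e=[30,18,0] → ·  [on edge]
    (1,3)@(3, 7): e=[6,26,16] → #
    (2,3)@(5, 7): e=[18,30,0] → ·  [on edge]
    (1,4)@(3, 9): e=[6,42,0] → ·  [on edge]
  covered (4 px):
    · · · · · · · ·
    · · · # · · · ·
    · # # · · · · ·
    · # · · · · · ·
    · · · · · · · ·
T1:
  2·area = 12
  edge (10, 6)→(16, 0): d=(6,-6) top-left  bias=+0
  edge (16, 0)→(10, 8): d=(-6,8) right/bottom  bias=-1
  edge (10, 8)→(10, 6): d=(0,-2) top-left  bias=+0
    (7,0)@(15, 1): e=[0,2,10] → #  [on edge]
    (6,1)@(13, 3): e=[0,6,6] → #  [on edge]
    (7,1)@(15, 3): e=[12,-10,10] → ·
    (5,2)@(11, 5): e=[0,10,2] → #  [on edge]
    (6,2)@(13, 5): e=[12,-6,6] → ·
    (4,3)@(9, 7): e=[0,14,-2] → ·  [on edge]
    (5,3)@(11, 7): e=[12,-2,2] → ·
    (3,4)@(7, 9): e=[0,18,-6] → ·  [on edge]
  covered (3 px):
    · · · · · · · #
    · · · · · · # ·
    · · · · · # · ·
    · · · · · · · ·
    · · · · · · · ·

Z-buffer (winner per pixel, '.' = empty):
  . . . . . . . 1
  . . . 0 . . 1 .
  . 0 0 . . 1 . .
  . 0 . . . . . .
  . . . . . . . .

Result: 1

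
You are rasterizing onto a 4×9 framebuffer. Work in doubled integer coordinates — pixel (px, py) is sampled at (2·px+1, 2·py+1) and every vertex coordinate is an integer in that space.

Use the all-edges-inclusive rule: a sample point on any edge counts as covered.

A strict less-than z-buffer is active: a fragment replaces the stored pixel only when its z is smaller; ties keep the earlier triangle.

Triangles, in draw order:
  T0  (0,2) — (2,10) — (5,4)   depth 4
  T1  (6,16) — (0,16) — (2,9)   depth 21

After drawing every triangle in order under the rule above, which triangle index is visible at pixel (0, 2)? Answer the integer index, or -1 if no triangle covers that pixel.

T0:
  2·area = 36  (B↔C swapped to make it positive)
  edge (0, 2)→(5, 4): d=(5,2) inclusive
  edge (5, 4)→(2, 10): d=(-3,6) inclusive
  edge (2, 10)→(0, 2): d=(-2,-8) inclusive
    (0,1)@(1, 3): e=[3,27,6] → X
    (1,1)@(3, 3): e=[-1,15,22] → .
    (0,2)@(1, 5): e=[13,21,2] → X
    (1,2)@(3, 5): e=[9,9,18] → X
    (2,2)@(5, 5): e=[5,-3,34] → .
    (0,3)@(1, 7): e=[23,15,-2] → .
    (1,3)@(3, 7): e=[19,3,14] → X
    (2,3)@(5, 7): e=[15,-9,30] → .
    (1,4)@(3, 9): e=[29,-3,10] → .
  covered (4 px):
    . . . .
    X . . .
    X X . .
    . X . .
    . . . .
    . . . .
    . . . .
    . . . .
    . . . .
T1:
  2·area = 42
  edge (6, 16)→(0, 16): d=(-6,0) inclusive
  edge (0, 16)→(2, 9): d=(2,-7) inclusive
  edge (2, 9)→(6, 16): d=(4,7) inclusive
    (1,5)@(3, 11): e=[30,11,1] → X
    (2,5)@(5, 11): e=[30,25,-13] → .
    (0,6)@(1, 13): e=[18,1,23] → X
    (2,6)@(5, 13): e=[18,29,-5] → .
    (0,7)@(1, 15): e=[6,5,31] → X
    (2,7)@(5, 15): e=[6,33,3] → X
    (3,7)@(7, 15): e=[6,47,-11] → .
    (0,8)@(1, 17): e=[-6,9,39] → .
    (1,8)@(3, 17): e=[-6,23,25] → .
    (2,8)@(5, 17): e=[-6,37,11] → .
  covered (6 px):
    . . . .
    . . . .
    . . . .
    . . . .
    . . . .
    . X . .
    X X . .
    X X X .
    . . . .

Z-buffer (winner per pixel, '.' = empty):
  . . . .
  0 . . .
  0 0 . .
  . 0 . .
  . . . .
  . 1 . .
  1 1 . .
  1 1 1 .
  . . . .

Final: 0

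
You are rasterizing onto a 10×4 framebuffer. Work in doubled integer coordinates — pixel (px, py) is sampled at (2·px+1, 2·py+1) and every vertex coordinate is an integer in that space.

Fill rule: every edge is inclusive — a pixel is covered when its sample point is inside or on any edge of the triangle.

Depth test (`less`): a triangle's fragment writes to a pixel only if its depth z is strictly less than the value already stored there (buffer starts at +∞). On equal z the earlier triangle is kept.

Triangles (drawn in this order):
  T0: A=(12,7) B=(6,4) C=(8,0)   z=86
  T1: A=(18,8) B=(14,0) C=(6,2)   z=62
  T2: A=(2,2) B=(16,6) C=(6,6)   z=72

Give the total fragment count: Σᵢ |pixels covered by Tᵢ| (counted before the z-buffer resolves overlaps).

T0:
  2·area = 30
  edge (12, 7)→(6, 4): d=(-6,-3) inclusive
  edge (6, 4)→(8, 0): d=(2,-4) inclusive
  edge (8, 0)→(12, 7): d=(4,7) inclusive
    (3,1)@(7, 3): e=[9,2,19] → X
    (4,1)@(9, 3): e=[15,10,5] → X
    (5,1)@(11, 3): e=[21,18,-9] → .
    (3,2)@(7, 5): e=[-3,6,27] → .
    (4,2)@(9, 5): e=[3,14,13] → X
    (5,2)@(11, 5): e=[9,22,-1] → .
    (4,3)@(9, 7): e=[-9,18,21] → .
  covered (3 px):
    . . . . . . . . . .
    . . . X X . . . . .
    . . . . X . . . . .
    . . . . . . . . . .
T1:
  2·area = 72  (B↔C swapped to make it positive)
  edge (18, 8)→(6, 2): d=(-12,-6) inclusive
  edge (6, 2)→(14, 0): d=(8,-2) inclusive
  edge (14, 0)→(18, 8): d=(4,8) inclusive
    (5,0)@(11, 1): e=[42,2,28] → X
    (6,0)@(13, 1): e=[54,6,12] → X
    (7,0)@(15, 1): e=[66,10,-4] → .
    (4,1)@(9, 3): e=[6,14,52] → X
    (7,1)@(15, 3): e=[42,26,4] → X
    (8,1)@(17, 3): e=[54,30,-12] → .
    (4,2)@(9, 5): e=[-18,30,60] → .
    (5,2)@(11, 5): e=[-6,34,44] → .
    (6,2)@(13, 5): e=[6,38,28] → X
    (8,2)@(17, 5): e=[30,46,-4] → .
    (6,3)@(13, 7): e=[-18,54,36] → .
    (7,3)@(15, 7): e=[-6,58,20] → .
  covered (9 px):
    . . . . . X X . . .
    . . . . X X X X . .
    . . . . . . X X . .
    . . . . . . . . X .
T2:
  2·area = 40
  edge (2, 2)→(16, 6): d=(14,4) inclusive
  edge (16, 6)→(6, 6): d=(-10,0) inclusive
  edge (6, 6)→(2, 2): d=(-4,-4) inclusive
    (0,0)@(1, 1): e=[-10,50,0] → .  [on edge]
    (1,1)@(3, 3): e=[10,30,0] → X  [on edge]
    (2,1)@(5, 3): e=[2,30,8] → X
    (3,1)@(7, 3): e=[-6,30,16] → .
    (1,2)@(3, 5): e=[38,10,-8] → .
    (2,2)@(5, 5): e=[30,10,0] → X  [on edge]
    (3,2)@(7, 5): e=[22,10,8] → X
    (4,2)@(9, 5): e=[14,10,16] → X
    (5,2)@(11, 5): e=[6,10,24] → X
    (6,2)@(13, 5): e=[-2,10,32] → .
    (2,3)@(5, 7): e=[58,-10,-8] → .
    (3,3)@(7, 7): e=[50,-10,0] → .  [on edge]
  covered (6 px):
    . . . . . . . . . .
    . X X . . . . . . .
    . . X X X X . . . .
    . . . . . . . . . .

Result: 18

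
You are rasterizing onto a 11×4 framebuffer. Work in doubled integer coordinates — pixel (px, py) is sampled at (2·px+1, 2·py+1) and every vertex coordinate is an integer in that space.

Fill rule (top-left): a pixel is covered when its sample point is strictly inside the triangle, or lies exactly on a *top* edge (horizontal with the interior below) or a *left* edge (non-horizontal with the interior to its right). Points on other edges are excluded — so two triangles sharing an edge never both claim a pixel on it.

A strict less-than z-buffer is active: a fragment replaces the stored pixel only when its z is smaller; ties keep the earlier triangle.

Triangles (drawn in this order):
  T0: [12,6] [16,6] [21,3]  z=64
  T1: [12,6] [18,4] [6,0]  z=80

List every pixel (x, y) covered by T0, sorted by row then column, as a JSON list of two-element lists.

T0:
  2·area = 12  (B↔C swapped to make it positive)
  edge (12, 6)→(21, 3): d=(9,-3) top-left  bias=+0
  edge (21, 3)→(16, 6): d=(-5,3) right/bottom  bias=-1
  edge (16, 6)→(12, 6): d=(-4,0) right/bottom  bias=-1
    (10,1)@(21, 3): e=[0,0,12] → .  [on edge]
    (7,2)@(15, 5): e=[0,8,4] → X  [on edge]
    (8,2)@(17, 5): e=[6,2,4] → X
    (9,2)@(19, 5): e=[12,-4,4] → .
    (4,3)@(9, 7): e=[0,16,-4] → .  [on edge]
    (7,3)@(15, 7): e=[18,-2,-4] → .
    (8,3)@(17, 7): e=[24,-8,-4] → .
  covered (2 px):
    . . . . . . . . . . .
    . . . . . . . . . . .
    . . . . . . . X X . .
    . . . . . . . . . . .
T1:
  2·area = 48  (B↔C swapped to make it positive)
  edge (12, 6)→(6, 0): d=(-6,-6) top-left  bias=+0
  edge (6, 0)→(18, 4): d=(12,4) right/bottom  bias=-1
  edge (18, 4)→(12, 6): d=(-6,2) right/bottom  bias=-1
    (3,0)@(7, 1): e=[0,8,40] → X  [on edge]
    (4,0)@(9, 1): e=[12,0,36] → .  [on edge]
    (3,1)@(7, 3): e=[-12,32,28] → .
    (4,1)@(9, 3): e=[0,24,24] → X  [on edge]
    (5,1)@(11, 3): e=[12,16,20] → X
    (6,1)@(13, 3): e=[24,8,16] → X
    (7,1)@(15, 3): e=[36,0,12] → .  [on edge]
    (10,1)@(21, 3): e=[72,-24,0] → .  [on edge]
    (4,2)@(9, 5): e=[-12,48,12] → .
    (5,2)@(11, 5): e=[0,40,8] → X  [on edge]
    (7,2)@(15, 5): e=[24,24,0] → .  [on edge]
    (10,2)@(21, 5): e=[60,0,-12] → .  [on edge]
    (4,3)@(9, 7): e=[-24,72,0] → .  [on edge]
    (6,3)@(13, 7): e=[0,56,-8] → .  [on edge]
  covered (6 px):
    . . . X . . . . . . .
    . . . . X X X . . . .
    . . . . . X X . . . .
    . . . . . . . . . . .

Result: [[7,2],[8,2]]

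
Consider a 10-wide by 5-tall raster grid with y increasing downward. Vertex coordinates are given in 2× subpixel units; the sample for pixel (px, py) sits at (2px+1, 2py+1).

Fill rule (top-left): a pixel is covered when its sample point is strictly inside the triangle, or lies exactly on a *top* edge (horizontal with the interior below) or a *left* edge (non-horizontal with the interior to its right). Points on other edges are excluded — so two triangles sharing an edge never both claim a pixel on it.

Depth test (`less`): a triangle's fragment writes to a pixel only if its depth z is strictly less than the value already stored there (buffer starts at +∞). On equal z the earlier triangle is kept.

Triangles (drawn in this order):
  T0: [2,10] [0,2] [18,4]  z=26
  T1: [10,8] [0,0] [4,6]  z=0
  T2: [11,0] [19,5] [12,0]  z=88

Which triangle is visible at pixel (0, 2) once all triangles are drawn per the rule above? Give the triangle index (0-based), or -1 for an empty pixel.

T0:
  2·area = 140
  edge (2, 10)→(0, 2): d=(-2,-8) top-left  bias=+0
  edge (0, 2)→(18, 4): d=(18,2) right/bottom  bias=-1
  edge (18, 4)→(2, 10): d=(-16,6) right/bottom  bias=-1
    (0,1)@(1, 3): e=[6,16,118] → X
    (1,1)@(3, 3): e=[22,12,106] → X
    (2,1)@(5, 3): e=[38,8,94] → X
    (3,1)@(7, 3): e=[54,4,82] → X
    (4,1)@(9, 3): e=[70,0,70] → .  [on edge]
    (0,2)@(1, 5): e=[2,52,86] → X
    (4,2)@(9, 5): e=[66,36,38] → X
    (5,2)@(11, 5): e=[82,32,26] → X
    (6,2)@(13, 5): e=[98,28,14] → X
    (7,2)@(15, 5): e=[114,24,2] → X
    (8,2)@(17, 5): e=[130,20,-10] → .
    (0,3)@(1, 7): e=[-2,88,54] → .
  covered (17 px):
    . . . . . . . . . .
    X X X X . . . . . .
    X X X X X X X X . .
    . X X X X . . . . .
    . X . . . . . . . .
T1:
  2·area = 28  (B↔C swapped to make it positive)
  edge (10, 8)→(4, 6): d=(-6,-2) top-left  bias=+0
  edge (4, 6)→(0, 0): d=(-4,-6) top-left  bias=+0
  edge (0, 0)→(10, 8): d=(10,8) right/bottom  bias=-1
    (0,0)@(1, 1): e=[24,2,2] → X
    (1,0)@(3, 1): e=[28,14,-14] → .
    (0,1)@(1, 3): e=[12,-6,22] → .
    (1,1)@(3, 3): e=[16,6,6] → X
    (2,1)@(5, 3): e=[20,18,-10] → .
    (0,2)@(1, 5): e=[0,-14,42] → .  [on edge]
    (1,2)@(3, 5): e=[4,-2,26] → .
    (2,2)@(5, 5): e=[8,10,10] → X
    (3,2)@(7, 5): e=[12,22,-6] → .
    (2,3)@(5, 7): e=[-4,2,30] → .
    (3,3)@(7, 7): e=[0,14,14] → X  [on edge]
    (4,3)@(9, 7): e=[4,26,-2] → .
    (6,4)@(13, 9): e=[0,42,-14] → .  [on edge]
  covered (4 px):
    X . . . . . . . . .
    . X . . . . . . . .
    . . X . . . . . . .
    . . . X . . . . . .
    . . . . . . . . . .
T2:
  2·area = 5  (B↔C swapped to make it positive)
  edge (11, 0)→(12, 0): d=(1,0) top-left  bias=+0
  edge (12, 0)→(19, 5): d=(7,5) right/bottom  bias=-1
  edge (19, 5)→(11, 0): d=(-8,-5) top-left  bias=+0
    (6,0)@(13, 1): e=[1,2,2] → X
    (7,0)@(15, 1): e=[1,-8,12] → .
    (6,1)@(13, 3): e=[3,16,-14] → .
    (9,2)@(19, 5): e=[5,0,0] → .  [on edge]
  covered (1 px):
    . . . . . . X . . .
    . . . . . . . . . .
    . . . . . . . . . .
    . . . . . . . . . .
    . . . . . . . . . .

Z-buffer (winner per pixel, '.' = empty):
  1 . . . . . 2 . . .
  0 1 0 0 . . . . . .
  0 0 1 0 0 0 0 0 . .
  . 0 0 1 0 . . . . .
  . 0 . . . . . . . .

Result: 0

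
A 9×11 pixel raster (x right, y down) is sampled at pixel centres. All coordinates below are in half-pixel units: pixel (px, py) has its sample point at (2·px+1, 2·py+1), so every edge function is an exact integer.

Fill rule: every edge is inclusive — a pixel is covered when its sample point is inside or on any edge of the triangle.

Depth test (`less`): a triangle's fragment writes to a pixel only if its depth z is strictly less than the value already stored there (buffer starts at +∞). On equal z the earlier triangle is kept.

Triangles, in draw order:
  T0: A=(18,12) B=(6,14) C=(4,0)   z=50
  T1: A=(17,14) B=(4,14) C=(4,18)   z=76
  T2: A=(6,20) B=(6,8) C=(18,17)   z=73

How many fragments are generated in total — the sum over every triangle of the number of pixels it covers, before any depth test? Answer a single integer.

T0:
  2·area = 172
  edge (18, 12)→(6, 14): d=(-12,2) inclusive
  edge (6, 14)→(4, 0): d=(-2,-14) inclusive
  edge (4, 0)→(18, 12): d=(14,12) inclusive
    (2,0)@(5, 1): e=[158,12,2] → █
    (3,0)@(7, 1): e=[154,40,-22] → ·
    (2,1)@(5, 3): e=[134,8,30] → █
    (3,1)@(7, 3): e=[130,36,6] → █
    (4,1)@(9, 3): e=[126,64,-18] → ·
    (2,2)@(5, 5): e=[110,4,58] → █
    (4,2)@(9, 5): e=[102,60,10] → █
    (5,2)@(11, 5): e=[98,88,-14] → ·
    (2,3)@(5, 7): e=[86,0,86] → █  [on edge]
    (5,3)@(11, 7): e=[74,84,14] → █
    (6,3)@(13, 7): e=[70,112,-10] → ·
    (2,4)@(5, 9): e=[62,-4,114] → ·
    (3,10)@(7, 21): e=[-86,0,258] → ·  [on edge]
  covered (22 px):
    · · █ · · · · · ·
    · · █ █ · · · · ·
    · · █ █ █ · · · ·
    · · █ █ █ █ · · ·
    · · · █ █ █ █ · ·
    · · · █ █ █ █ █ ·
    · · · █ █ █ · · ·
    · · · · · · · · ·
    · · · · · · · · ·
    · · · · · · · · ·
    · · · · · · · · ·
T1:
  2·area = 52  (B↔C swapped to make it positive)
  edge (17, 14)→(4, 18): d=(-13,4) inclusive
  edge (4, 18)→(4, 14): d=(0,-4) inclusive
  edge (4, 14)→(17, 14): d=(13,0) inclusive
    (2,7)@(5, 15): e=[35,4,13] → █
    (3,7)@(7, 15): e=[27,12,13] → █
    (4,7)@(9, 15): e=[19,20,13] → █
    (5,7)@(11, 15): e=[11,28,13] → █
    (6,7)@(13, 15): e=[3,36,13] → █
    (7,7)@(15, 15): e=[-5,44,13] → ·
    (2,8)@(5, 17): e=[9,4,39] → █
    (4,8)@(9, 17): e=[-7,20,39] → ·
    (5,8)@(11, 17): e=[-15,28,39] → ·
    (6,8)@(13, 17): e=[-23,36,39] → ·
    (2,9)@(5, 19): e=[-17,4,65] → ·
    (3,9)@(7, 19): e=[-25,12,65] → ·
  covered (7 px):
    · · · · · · · · ·
    · · · · · · · · ·
    · · · · · · · · ·
    · · · · · · · · ·
    · · · · · · · · ·
    · · · · · · · · ·
    · · · · · · · · ·
    · · █ █ █ █ █ · ·
    · · █ █ · · · · ·
    · · · · · · · · ·
    · · · · · · · · ·
T2:
  2·area = 144
  edge (6, 20)→(6, 8): d=(0,-12) inclusive
  edge (6, 8)→(18, 17): d=(12,9) inclusive
  edge (18, 17)→(6, 20): d=(-12,3) inclusive
    (3,4)@(7, 9): e=[12,3,129] → █
    (4,4)@(9, 9): e=[36,-15,123] → ·
    (3,5)@(7, 11): e=[12,27,105] → █
    (4,5)@(9, 11): e=[36,9,99] → █
    (5,5)@(11, 11): e=[60,-9,93] → ·
    (3,6)@(7, 13): e=[12,51,81] → █
    (5,6)@(11, 13): e=[60,15,69] → █
    (6,6)@(13, 13): e=[84,-3,63] → ·
    (3,7)@(7, 15): e=[12,75,57] → █
    (6,7)@(13, 15): e=[84,21,39] → █
    (7,7)@(15, 15): e=[108,3,33] → █
    (8,7)@(17, 15): e=[132,-15,27] → ·
  covered (19 px):
    · · · · · · · · ·
    · · · · · · · · ·
    · · · · · · · · ·
    · · · · · · · · ·
    · · · █ · · · · ·
    · · · █ █ · · · ·
    · · · █ █ █ · · ·
    · · · █ █ █ █ █ ·
    · · · █ █ █ █ █ █
    · · · █ █ · · · ·
    · · · · · · · · ·

Result: 48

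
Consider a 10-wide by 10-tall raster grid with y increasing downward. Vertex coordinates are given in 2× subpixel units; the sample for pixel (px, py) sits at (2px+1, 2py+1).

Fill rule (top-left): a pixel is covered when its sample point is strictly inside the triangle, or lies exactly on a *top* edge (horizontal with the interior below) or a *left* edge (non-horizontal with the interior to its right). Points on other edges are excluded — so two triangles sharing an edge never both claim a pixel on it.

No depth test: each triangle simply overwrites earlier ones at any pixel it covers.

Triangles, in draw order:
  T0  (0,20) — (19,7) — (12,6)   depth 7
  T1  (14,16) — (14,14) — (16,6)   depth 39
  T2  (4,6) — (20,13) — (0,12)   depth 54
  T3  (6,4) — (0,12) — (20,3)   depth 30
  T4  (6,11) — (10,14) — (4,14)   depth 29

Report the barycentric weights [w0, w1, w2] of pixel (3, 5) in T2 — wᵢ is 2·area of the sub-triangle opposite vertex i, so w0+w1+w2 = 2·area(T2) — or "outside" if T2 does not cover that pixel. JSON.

T0:
  2·area = 110  (B↔C swapped to make it positive)
  edge (0, 20)→(12, 6): d=(12,-14) top-left  bias=+0
  edge (12, 6)→(19, 7): d=(7,1) right/bottom  bias=-1
  edge (19, 7)→(0, 20): d=(-19,13) right/bottom  bias=-1
    (2,2)@(5, 5): e=[-110,0,220] → ·  [on edge]
    (6,3)@(13, 7): e=[26,6,78] → █
    (7,3)@(15, 7): e=[54,4,52] → █
    (8,3)@(17, 7): e=[82,2,26] → █
    (9,3)@(19, 7): e=[110,0,0] → ·  [on edge]
    (5,4)@(11, 9): e=[22,22,66] → █
    (8,4)@(17, 9): e=[106,16,-12] → ·
    (4,5)@(9, 11): e=[18,38,54] → █
    (7,5)@(15, 11): e=[102,32,-24] → ·
    (3,6)@(7, 13): e=[14,54,42] → █
    (5,6)@(11, 13): e=[70,50,-10] → ·
    (6,6)@(13, 13): e=[98,48,-36] → ·
  covered (15 px):
    · · · · · · · · · ·
    · · · · · · · · · ·
    · · · · · · · · · ·
    · · · · · · █ █ █ ·
    · · · · · █ █ █ · ·
    · · · · █ █ █ · · ·
    · · · █ █ · · · · ·
    · · █ █ · · · · · ·
    · █ · · · · · · · ·
    █ · · · · · · · · ·
T1:
  2·area = 4
  edge (14, 16)→(14, 14): d=(0,-2) top-left  bias=+0
  edge (14, 14)→(16, 6): d=(2,-8) top-left  bias=+0
  edge (16, 6)→(14, 16): d=(-2,10) right/bottom  bias=-1
    (8,0)@(17, 1): e=[6,-2,0] → ·  [on edge]
    (7,5)@(15, 11): e=[2,2,0] → ·  [on edge]
  covered (0 px):
    · · · · · · · · · ·
    · · · · · · · · · ·
    · · · · · · · · · ·
    · · · · · · · · · ·
    · · · · · · · · · ·
    · · · · · · · · · ·
    · · · · · · · · · ·
    · · · · · · · · · ·
    · · · · · · · · · ·
    · · · · · · · · · ·
T2:
  2·area = 124
  edge (4, 6)→(20, 13): d=(16,7) right/bottom  bias=-1
  edge (20, 13)→(0, 12): d=(-20,-1) top-left  bias=+0
  edge (0, 12)→(4, 6): d=(4,-6) top-left  bias=+0
    (2,3)@(5, 7): e=[9,105,10] → █
    (3,3)@(7, 7): e=[-5,107,22] → ·
    (1,4)@(3, 9): e=[55,63,6] → █
    (3,4)@(7, 9): e=[27,67,30] → █
    (4,4)@(9, 9): e=[13,69,42] → █
    (5,4)@(11, 9): e=[-1,71,54] → ·
    (0,5)@(1, 11): e=[101,21,2] → █
    (5,5)@(11, 11): e=[31,31,62] → █
    (6,5)@(13, 11): e=[17,33,74] → █
    (7,5)@(15, 11): e=[3,35,86] → █
    (8,5)@(17, 11): e=[-11,37,98] → ·
    (0,6)@(1, 13): e=[133,-19,10] → ·
  covered (13 px):
    · · · · · · · · · ·
    · · · · · · · · · ·
    · · · · · · · · · ·
    · · █ · · · · · · ·
    · █ █ █ █ · · · · ·
    █ █ █ █ █ █ █ █ · ·
    · · · · · · · · · ·
    · · · · · · · · · ·
    · · · · · · · · · ·
    · · · · · · · · · ·
T3:
  2·area = 106  (B↔C swapped to make it positive)
  edge (6, 4)→(20, 3): d=(14,-1) top-left  bias=+0
  edge (20, 3)→(0, 12): d=(-20,9) right/bottom  bias=-1
  edge (0, 12)→(6, 4): d=(6,-8) top-left  bias=+0
    (3,2)@(7, 5): e=[15,77,14] → █
    (4,2)@(9, 5): e=[17,59,30] → █
    (5,2)@(11, 5): e=[19,41,46] → █
    (6,2)@(13, 5): e=[21,23,62] → █
    (7,2)@(15, 5): e=[23,5,78] → █
    (8,2)@(17, 5): e=[25,-13,94] → ·
    (2,3)@(5, 7): e=[41,55,10] → █
    (6,3)@(13, 7): e=[49,-17,74] → ·
    (7,3)@(15, 7): e=[51,-35,90] → ·
    (1,4)@(3, 9): e=[67,33,6] → █
    (3,4)@(7, 9): e=[71,-3,38] → ·
    (4,4)@(9, 9): e=[73,-21,54] → ·
  covered (12 px):
    · · · · · · · · · ·
    · · · · · · · · · ·
    · · · █ █ █ █ █ · ·
    · · █ █ █ █ · · · ·
    · █ █ · · · · · · ·
    █ · · · · · · · · ·
    · · · · · · · · · ·
    · · · · · · · · · ·
    · · · · · · · · · ·
    · · · · · · · · · ·
T4:
  2·area = 18
  edge (6, 11)→(10, 14): d=(4,3) right/bottom  bias=-1
  edge (10, 14)→(4, 14): d=(-6,0) right/bottom  bias=-1
  edge (4, 14)→(6, 11): d=(2,-3) top-left  bias=+0
    (2,6)@(5, 13): e=[11,6,1] → █
    (3,6)@(7, 13): e=[5,6,7] → █
    (4,6)@(9, 13): e=[-1,6,13] → ·
    (2,7)@(5, 15): e=[19,-6,5] → ·
    (3,7)@(7, 15): e=[13,-6,11] → ·
  covered (2 px):
    · · · · · · · · · ·
    · · · · · · · · · ·
    · · · · · · · · · ·
    · · · · · · · · · ·
    · · · · · · · · · ·
    · · · · · · · · · ·
    · · █ █ · · · · · ·
    · · · · · · · · · ·
    · · · · · · · · · ·
    · · · · · · · · · ·

Final: [27,38,59]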